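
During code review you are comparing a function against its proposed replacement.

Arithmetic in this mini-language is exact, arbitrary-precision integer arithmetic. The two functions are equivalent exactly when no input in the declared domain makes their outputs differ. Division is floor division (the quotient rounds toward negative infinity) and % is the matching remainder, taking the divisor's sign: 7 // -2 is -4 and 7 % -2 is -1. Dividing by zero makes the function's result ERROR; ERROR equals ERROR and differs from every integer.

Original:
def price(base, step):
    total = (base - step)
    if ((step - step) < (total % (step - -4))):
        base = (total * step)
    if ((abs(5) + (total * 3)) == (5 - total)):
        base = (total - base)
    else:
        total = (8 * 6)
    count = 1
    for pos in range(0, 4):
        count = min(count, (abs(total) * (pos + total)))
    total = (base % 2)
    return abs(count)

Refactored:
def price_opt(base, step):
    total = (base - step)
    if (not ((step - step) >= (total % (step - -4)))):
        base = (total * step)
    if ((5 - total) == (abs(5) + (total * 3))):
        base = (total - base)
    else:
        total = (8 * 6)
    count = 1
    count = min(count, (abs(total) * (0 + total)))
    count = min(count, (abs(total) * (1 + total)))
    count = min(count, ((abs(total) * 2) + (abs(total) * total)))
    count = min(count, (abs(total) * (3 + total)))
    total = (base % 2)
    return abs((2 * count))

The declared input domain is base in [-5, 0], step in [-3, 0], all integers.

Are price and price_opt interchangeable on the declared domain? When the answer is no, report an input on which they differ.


On input base=-5, step=-3, price returns 1 while price_opt returns 2.
verdict: not equivalent; witness: base=-5, step=-3


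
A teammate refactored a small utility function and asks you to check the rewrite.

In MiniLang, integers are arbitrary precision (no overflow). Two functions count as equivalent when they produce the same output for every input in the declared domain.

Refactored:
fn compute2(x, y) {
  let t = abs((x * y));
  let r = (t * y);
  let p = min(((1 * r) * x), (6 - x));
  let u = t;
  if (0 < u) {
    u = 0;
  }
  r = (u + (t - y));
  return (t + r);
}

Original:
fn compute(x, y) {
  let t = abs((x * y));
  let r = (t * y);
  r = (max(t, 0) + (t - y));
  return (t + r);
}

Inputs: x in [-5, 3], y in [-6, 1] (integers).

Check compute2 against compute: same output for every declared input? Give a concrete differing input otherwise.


x=-5, y=-6 yields 96 from compute but 66 from compute2.
verdict: not equivalent; witness: x=-5, y=-6


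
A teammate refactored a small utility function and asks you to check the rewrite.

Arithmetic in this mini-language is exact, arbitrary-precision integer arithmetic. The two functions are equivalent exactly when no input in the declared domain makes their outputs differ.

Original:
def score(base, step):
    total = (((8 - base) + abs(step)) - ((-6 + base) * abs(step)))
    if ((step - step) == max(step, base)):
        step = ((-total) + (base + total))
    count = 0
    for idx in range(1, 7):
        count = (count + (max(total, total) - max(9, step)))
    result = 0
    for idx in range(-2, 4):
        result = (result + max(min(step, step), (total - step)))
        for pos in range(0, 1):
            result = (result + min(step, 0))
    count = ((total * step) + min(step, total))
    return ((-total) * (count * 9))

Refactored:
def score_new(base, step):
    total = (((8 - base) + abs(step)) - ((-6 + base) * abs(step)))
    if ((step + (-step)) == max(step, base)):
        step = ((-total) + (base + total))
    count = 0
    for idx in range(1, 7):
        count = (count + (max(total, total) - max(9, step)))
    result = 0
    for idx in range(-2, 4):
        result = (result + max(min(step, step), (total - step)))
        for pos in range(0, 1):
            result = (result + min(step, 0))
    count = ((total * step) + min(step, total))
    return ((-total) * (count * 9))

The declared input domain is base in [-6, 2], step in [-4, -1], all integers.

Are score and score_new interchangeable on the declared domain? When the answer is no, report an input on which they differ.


The two versions differ — the changes include arithmetic usage differs.
One worked example (base=-5, step=-2) — score: total := 37 | ((step - step) == max(step, base)): false | count := 0 | iter idx=1: | count := 28 | iter idx=2: | count := 56 | iter idx=3: | count := 84 | iter idx=4: | count := 112 | iter idx=5: | count := 140 | iter idx=6: | count := 168 | result := 0 | iter idx=-2: | result := 39 | iter pos=0: | result := 37 | iter idx=-1: | result := 76 | iter pos=0: | result := 74 | iter idx=0: | result := 113 | iter pos=0: | result := 111 | iter idx=1: | result := 150 | iter pos=0: | result := 148 | iter idx=2: | result := 187 | iter pos=0: | result := 185 | iter idx=3: | result := 224 | iter pos=0: | result := 222 | count := -76 | result 25308; score_new: total := 37 | ((step + (-step)) == max(step, base)): false | count := 0 | iter idx=1: | count := 28 | iter idx=2: | count := 56 | iter idx=3: | count := 84 | iter idx=4: | count := 112 | iter idx=5: | count := 140 | iter idx=6: | count := 168 | result := 0 | iter idx=-2: | result := 39 | iter pos=0: | result := 37 | iter idx=-1: | result := 76 | iter pos=0: | result := 74 | iter idx=0: | result := 113 | iter pos=0: | result := 111 | iter idx=1: | result := 150 | iter pos=0: | result := 148 | iter idx=2: | result := 187 | iter pos=0: | result := 185 | iter idx=3: | result := 224 | iter pos=0: | result := 222 | count := -76 | result 25308; agreement on 25308.
An exhaustive pass over the 36 declared inputs shows identical outputs.
verdict: equivalent


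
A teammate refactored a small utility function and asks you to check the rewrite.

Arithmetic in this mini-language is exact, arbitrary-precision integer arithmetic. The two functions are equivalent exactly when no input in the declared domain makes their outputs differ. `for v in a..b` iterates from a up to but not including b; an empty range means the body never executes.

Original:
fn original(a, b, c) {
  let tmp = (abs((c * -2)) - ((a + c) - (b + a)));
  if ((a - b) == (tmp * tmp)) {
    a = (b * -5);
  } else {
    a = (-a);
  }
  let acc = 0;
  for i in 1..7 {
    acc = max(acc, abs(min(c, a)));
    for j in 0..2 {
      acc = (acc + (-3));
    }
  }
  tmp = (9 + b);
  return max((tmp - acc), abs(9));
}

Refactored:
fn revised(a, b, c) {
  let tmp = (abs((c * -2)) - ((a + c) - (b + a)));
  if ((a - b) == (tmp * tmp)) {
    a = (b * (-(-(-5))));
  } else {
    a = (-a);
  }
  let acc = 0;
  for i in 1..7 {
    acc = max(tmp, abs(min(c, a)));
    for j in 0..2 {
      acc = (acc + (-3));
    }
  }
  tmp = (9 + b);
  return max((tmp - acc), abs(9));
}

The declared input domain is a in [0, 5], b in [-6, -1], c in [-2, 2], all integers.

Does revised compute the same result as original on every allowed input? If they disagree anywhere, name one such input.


Not equivalent: a=0, b=-3, c=-2 separates them (10 vs 9).
original: tmp=3, then ((a - b) == (tmp * tmp)) is false, then a=0, then acc=0, then (i=1), then acc=2, then (j=0), then acc=-1, then (j=1), then acc=-4, then (i=2), then acc=2, then (j=0), then acc=-1, then (j=1), then acc=-4, then (i=3), then acc=2, then (j=0), then acc=-1, then (j=1), then acc=-4, then (i=4), then acc=2, then (j=0), then acc=-1, then (j=1), then acc=-4, then (i=5), then acc=2, then (j=0), then acc=-1, then (j=1), then acc=-4, then (i=6), then acc=2, then (j=0), then acc=-1, then (j=1), then acc=-4, then tmp=6, then returns 10
revised: tmp=3, then ((a - b) == (tmp * tmp)) is false, then a=0, then acc=0, then (i=1), then acc=3, then (j=0), then acc=0, then (j=1), then acc=-3, then (i=2), then acc=3, then (j=0), then acc=0, then (j=1), then acc=-3, then (i=3), then acc=3, then (j=0), then acc=0, then (j=1), then acc=-3, then (i=4), then acc=3, then (j=0), then acc=0, then (j=1), then acc=-3, then (i=5), then acc=3, then (j=0), then acc=0, then (j=1), then acc=-3, then (i=6), then acc=3, then (j=0), then acc=0, then (j=1), then acc=-3, then tmp=6, then returns 9
verdict: not equivalent; witness: a=0, b=-3, c=-2


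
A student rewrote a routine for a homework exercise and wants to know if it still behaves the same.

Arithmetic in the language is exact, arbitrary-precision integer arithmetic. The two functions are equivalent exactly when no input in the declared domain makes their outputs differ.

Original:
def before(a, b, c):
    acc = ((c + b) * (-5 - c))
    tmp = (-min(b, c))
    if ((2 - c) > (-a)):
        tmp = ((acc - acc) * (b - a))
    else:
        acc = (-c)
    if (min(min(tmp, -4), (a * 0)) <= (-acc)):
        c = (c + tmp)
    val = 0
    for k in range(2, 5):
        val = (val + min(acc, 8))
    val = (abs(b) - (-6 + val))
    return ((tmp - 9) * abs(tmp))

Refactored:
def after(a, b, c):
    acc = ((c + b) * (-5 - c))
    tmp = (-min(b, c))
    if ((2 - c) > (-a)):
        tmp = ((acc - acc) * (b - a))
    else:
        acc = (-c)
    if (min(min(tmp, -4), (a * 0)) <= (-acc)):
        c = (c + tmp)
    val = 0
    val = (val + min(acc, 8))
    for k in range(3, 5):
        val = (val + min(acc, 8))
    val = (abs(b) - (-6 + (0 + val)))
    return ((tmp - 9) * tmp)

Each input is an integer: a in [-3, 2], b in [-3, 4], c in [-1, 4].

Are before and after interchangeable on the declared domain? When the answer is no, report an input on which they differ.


On input a=-3, b=1, c=1, before returns -10 while after returns 10.
verdict: not equivalent; witness: a=-3, b=1, c=1


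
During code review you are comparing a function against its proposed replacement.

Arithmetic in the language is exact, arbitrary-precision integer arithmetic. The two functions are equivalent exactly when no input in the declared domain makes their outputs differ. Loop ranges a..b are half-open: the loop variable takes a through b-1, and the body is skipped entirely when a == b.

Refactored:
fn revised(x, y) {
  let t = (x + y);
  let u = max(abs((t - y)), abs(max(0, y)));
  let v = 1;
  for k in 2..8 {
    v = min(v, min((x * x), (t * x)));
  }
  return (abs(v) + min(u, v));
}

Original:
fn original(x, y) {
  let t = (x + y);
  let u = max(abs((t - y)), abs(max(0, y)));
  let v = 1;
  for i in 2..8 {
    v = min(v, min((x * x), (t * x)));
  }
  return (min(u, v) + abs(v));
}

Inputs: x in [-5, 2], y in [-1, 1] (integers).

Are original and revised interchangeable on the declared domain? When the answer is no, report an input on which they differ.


Comparing the listings, the differences include: local variable names differ.
Tracing x=1, y=-1: original: t := 0 | u := 1 | v := 1 | iter i=2: | v := 0 | iter i=3: | v := 0 | iter i=4: | v := 0 | iter i=5: | v := 0 | iter i=6: | v := 0 | iter i=7: | v := 0 | result 0 | revised: t := 0 | u := 1 | v := 1 | iter k=2: | v := 0 | iter k=3: | v := 0 | iter k=4: | v := 0 | iter k=5: | v := 0 | iter k=6: | v := 0 | iter k=7: | v := 0 | result 0 — matching result 0.
Checked all 24 inputs in the declared domain: the outputs agree on every one.
verdict: equivalent


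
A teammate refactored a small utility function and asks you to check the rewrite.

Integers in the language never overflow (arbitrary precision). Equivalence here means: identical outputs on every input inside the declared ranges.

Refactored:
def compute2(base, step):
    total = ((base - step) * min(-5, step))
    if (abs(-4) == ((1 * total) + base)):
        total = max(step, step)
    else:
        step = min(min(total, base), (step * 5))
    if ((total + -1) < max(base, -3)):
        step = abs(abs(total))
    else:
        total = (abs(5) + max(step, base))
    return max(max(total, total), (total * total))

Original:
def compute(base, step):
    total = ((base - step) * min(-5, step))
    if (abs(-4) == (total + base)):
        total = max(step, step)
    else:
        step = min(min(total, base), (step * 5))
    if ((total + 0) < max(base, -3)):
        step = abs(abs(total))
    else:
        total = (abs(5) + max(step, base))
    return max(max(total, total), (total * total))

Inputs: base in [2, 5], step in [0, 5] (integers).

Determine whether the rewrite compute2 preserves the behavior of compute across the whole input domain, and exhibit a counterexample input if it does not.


Take base=4, step=4.
compute: total=0, then (abs(-4) == (total + base)) is true, then total=4, then ((total + 0) < max(base, -3)) is false, then total=9, then returns 81
compute2: total=0, then (abs(-4) == ((1 * total) + base)) is true, then total=4, then ((total + -1) < max(base, -3)) is true, then step=4, then returns 16
81 != 16, so the rewrite changes behavior.
verdict: not equivalent; witness: base=4, step=4


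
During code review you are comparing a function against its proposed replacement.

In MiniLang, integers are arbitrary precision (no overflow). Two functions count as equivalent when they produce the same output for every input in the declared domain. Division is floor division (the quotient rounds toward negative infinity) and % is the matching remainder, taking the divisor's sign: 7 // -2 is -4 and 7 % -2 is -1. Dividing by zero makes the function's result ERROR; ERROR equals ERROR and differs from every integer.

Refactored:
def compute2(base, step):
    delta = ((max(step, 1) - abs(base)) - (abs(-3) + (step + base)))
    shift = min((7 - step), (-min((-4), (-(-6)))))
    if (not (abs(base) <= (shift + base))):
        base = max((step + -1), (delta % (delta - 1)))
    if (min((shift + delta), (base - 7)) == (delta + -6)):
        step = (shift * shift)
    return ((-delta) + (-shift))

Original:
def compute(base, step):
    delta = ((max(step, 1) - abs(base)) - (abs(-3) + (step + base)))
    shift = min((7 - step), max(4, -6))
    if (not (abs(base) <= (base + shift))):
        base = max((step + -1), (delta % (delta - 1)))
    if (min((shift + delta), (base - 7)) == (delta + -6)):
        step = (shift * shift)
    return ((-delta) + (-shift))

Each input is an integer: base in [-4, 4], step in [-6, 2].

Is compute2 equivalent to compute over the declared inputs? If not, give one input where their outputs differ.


Differences: min/max/abs usage differs — yet all 81 inputs agree.
verdict: equivalent


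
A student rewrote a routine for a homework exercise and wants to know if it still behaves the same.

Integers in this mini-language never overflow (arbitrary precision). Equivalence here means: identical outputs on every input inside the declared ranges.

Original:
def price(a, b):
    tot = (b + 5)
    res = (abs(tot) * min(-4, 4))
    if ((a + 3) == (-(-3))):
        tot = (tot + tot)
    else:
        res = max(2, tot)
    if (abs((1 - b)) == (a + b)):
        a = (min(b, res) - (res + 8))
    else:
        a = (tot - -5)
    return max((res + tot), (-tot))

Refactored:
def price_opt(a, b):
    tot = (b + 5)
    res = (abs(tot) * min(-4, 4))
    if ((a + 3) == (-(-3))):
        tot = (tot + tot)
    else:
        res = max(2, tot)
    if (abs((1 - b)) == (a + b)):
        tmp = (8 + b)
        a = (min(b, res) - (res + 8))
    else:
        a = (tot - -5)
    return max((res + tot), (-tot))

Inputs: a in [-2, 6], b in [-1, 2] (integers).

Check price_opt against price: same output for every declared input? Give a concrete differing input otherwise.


The two are interchangeable: local variable names differ; and arithmetic usage differs; and statement counts differ; and constant usage differs, and every declared input agrees.
One worked example (a=-1, b=0) — price: tot becomes 5; next res becomes -20; next ((a + 3) == (-(-3))) evaluates to false; next res becomes 5; next (abs((1 - b)) == (a + b)) evaluates to false; next a becomes 10; next final value 10; price_opt: tot becomes 5; next res becomes -20; next ((a + 3) == (-(-3))) evaluates to false; next res becomes 5; next (abs((1 - b)) == (a + b)) evaluates to false; next a becomes 10; next final value 10; agreement on 10.
Checked all 36 inputs in the declared domain: the outputs agree on every one.
verdict: equivalent


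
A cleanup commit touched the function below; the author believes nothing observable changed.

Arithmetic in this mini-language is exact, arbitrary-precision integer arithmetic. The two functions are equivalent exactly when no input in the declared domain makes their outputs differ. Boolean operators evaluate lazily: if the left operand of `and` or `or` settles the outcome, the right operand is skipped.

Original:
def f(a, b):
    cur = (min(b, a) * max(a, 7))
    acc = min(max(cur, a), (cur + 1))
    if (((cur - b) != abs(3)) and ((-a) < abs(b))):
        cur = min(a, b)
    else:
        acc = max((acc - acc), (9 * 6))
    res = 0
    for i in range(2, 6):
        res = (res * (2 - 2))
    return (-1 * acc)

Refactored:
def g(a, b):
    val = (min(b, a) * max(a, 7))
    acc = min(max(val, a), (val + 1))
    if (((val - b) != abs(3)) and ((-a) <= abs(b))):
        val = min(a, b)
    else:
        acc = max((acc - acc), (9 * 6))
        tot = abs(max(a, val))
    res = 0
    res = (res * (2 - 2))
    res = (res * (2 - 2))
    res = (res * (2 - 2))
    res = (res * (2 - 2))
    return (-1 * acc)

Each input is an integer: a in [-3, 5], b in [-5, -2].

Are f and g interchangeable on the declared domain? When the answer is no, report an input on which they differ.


Try a=-3, b=-3.
f: cur becomes -21; next acc becomes -20; next (((cur - b) != abs(3)) and ((-a) < abs(b))) evaluates to false; next acc becomes 54; next res becomes 0; next at i=2:; next res becomes 0; next at i=3:; next res becomes 0; next at i=4:; next res becomes 0; next at i=5:; next res becomes 0; next final value -54
g: val becomes -21; next acc becomes -20; next (((val - b) != abs(3)) and ((-a) <= abs(b))) evaluates to true; next val becomes -3; next res becomes 0; next res becomes 0; next res becomes 0; next res becomes 0; next res becomes 0; next final value 20
-54 != 20, so the rewrite changes behavior.
verdict: not equivalent; witness: a=-3, b=-3


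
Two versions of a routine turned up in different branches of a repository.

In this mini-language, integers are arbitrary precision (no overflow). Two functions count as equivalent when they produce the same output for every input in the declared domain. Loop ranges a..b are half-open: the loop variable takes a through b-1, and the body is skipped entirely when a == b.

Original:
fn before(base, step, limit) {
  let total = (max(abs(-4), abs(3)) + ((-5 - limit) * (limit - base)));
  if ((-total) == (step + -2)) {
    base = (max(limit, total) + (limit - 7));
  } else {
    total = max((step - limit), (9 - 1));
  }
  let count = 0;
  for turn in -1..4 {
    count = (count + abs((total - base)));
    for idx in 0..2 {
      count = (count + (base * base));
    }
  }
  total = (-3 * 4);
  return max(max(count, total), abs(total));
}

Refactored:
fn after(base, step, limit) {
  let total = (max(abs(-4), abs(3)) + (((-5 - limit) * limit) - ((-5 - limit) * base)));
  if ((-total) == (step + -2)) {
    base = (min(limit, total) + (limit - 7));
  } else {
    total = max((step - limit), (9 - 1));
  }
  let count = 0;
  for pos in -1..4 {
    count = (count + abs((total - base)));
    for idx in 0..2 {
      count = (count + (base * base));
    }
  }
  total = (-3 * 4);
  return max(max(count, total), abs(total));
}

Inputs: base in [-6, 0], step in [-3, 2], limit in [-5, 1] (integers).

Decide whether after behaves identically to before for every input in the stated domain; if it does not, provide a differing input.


Evaluate both at base=-6, step=-2, limit=-5.
before: total = 4; ((-total) == (step + -2)) -> true; base = -8; count = 0; [turn=-1]; count = 12; [idx=0]; count = 76; [idx=1]; count = 140; [turn=0]; count = 152; [idx=0]; count = 216; [idx=1]; count = 280; [turn=1]; count = 292; [idx=0]; count = 356; [idx=1]; count = 420; [turn=2]; count = 432; [idx=0]; count = 496; [idx=1]; count = 560; [turn=3]; count = 572; [idx=0]; count = 636; [idx=1]; count = 700; total = -12; return 700
after: total = 4; ((-total) == (step + -2)) -> true; base = -17; count = 0; [pos=-1]; count = 21; [idx=0]; count = 310; [idx=1]; count = 599; [pos=0]; count = 620; [idx=0]; count = 909; [idx=1]; count = 1198; [pos=1]; count = 1219; [idx=0]; count = 1508; [idx=1]; count = 1797; [pos=2]; count = 1818; [idx=0]; count = 2107; [idx=1]; count = 2396; [pos=3]; count = 2417; [idx=0]; count = 2706; [idx=1]; count = 2995; total = -12; return 2995
700 against 2995: the behavior changed.
verdict: not equivalent; witness: base=-6, step=-2, limit=-5


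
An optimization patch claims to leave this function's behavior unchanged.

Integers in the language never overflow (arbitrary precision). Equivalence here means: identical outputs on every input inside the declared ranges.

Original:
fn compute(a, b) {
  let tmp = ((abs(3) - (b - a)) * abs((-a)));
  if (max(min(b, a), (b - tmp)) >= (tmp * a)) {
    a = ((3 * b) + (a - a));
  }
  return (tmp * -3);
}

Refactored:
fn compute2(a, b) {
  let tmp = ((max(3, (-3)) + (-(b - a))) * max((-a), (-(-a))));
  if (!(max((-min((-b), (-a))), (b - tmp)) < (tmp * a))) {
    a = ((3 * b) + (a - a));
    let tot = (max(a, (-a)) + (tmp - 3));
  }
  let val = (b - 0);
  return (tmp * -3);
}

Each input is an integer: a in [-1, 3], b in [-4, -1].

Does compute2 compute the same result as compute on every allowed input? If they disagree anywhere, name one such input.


Equivalent. The suspicious-looking change has no observable effect anywhere in the declared ranges.
Across all 20 domain points the two functions coincide.
Tracing a=3, b=-3: compute: tmp = 27; (max(min(b, a), (b - tmp)) >= (tmp * a)) -> false; return -81 | compute2: tmp = 27; (!(max((-min((-b), (-a))), (b - tmp)) < (tmp * a))) -> false; val = -3; return -81 — matching result -81.
verdict: equivalent


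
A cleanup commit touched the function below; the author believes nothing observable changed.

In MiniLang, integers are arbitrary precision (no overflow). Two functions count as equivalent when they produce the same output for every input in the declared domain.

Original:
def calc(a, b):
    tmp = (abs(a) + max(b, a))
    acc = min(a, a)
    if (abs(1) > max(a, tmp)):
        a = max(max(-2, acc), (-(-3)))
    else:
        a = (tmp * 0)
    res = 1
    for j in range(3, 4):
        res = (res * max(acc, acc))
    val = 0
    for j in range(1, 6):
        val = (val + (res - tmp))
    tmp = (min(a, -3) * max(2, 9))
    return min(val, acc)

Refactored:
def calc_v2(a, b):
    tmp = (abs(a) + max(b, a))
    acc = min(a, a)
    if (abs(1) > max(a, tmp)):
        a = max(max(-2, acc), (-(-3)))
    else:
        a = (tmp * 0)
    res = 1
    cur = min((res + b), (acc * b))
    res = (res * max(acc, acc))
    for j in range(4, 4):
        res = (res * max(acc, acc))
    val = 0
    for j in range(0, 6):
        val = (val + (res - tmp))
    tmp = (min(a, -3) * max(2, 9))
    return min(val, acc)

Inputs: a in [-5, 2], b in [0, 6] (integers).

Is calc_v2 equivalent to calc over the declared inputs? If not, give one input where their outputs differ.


Run the pair on a=-5, b=0.
calc: tmp=5, then acc=-5, then (abs(1) > max(a, tmp)) is false, then a=0, then res=1, then (j=3), then res=-5, then val=0, then (j=1), then val=-10, then (j=2), then val=-20, then (j=3), then val=-30, then (j=4), then val=-40, then (j=5), then val=-50, then tmp=-27, then returns -50
calc_v2: tmp=5, then acc=-5, then (abs(1) > max(a, tmp)) is false, then a=0, then res=1, then cur=0, then res=-5, then the loop over j runs zero times, then val=0, then (j=0), then val=-10, then (j=1), then val=-20, then (j=2), then val=-30, then (j=3), then val=-40, then (j=4), then val=-50, then (j=5), then val=-60, then tmp=-27, then returns -60
-50 vs -60 — the two versions disagree here.
verdict: not equivalent; witness: a=-5, b=0


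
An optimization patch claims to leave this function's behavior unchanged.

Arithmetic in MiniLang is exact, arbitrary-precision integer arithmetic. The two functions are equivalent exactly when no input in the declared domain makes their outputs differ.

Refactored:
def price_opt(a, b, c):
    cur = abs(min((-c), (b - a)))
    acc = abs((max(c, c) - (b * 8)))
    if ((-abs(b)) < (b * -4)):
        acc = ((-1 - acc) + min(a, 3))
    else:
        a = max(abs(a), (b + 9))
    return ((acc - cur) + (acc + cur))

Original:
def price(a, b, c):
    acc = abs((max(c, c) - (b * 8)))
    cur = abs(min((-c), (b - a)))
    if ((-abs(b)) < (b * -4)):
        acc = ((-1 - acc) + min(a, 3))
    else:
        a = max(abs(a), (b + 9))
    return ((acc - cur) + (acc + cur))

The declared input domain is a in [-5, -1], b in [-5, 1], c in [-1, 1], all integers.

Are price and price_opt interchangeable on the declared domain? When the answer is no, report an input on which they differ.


Equivalent — the differences include same computation, different form, yet no declared input distinguishes the two.
One worked example (a=-3, b=-4, c=-1) — price: acc := 31 | cur := 1 | ((-abs(b)) < (b * -4)): true | acc := -35 | result -70; price_opt: cur := 1 | acc := 31 | ((-abs(b)) < (b * -4)): true | acc := -35 | result -70; agreement on -70.
Checked all 105 inputs in the declared domain: the outputs agree on every one.
verdict: equivalent


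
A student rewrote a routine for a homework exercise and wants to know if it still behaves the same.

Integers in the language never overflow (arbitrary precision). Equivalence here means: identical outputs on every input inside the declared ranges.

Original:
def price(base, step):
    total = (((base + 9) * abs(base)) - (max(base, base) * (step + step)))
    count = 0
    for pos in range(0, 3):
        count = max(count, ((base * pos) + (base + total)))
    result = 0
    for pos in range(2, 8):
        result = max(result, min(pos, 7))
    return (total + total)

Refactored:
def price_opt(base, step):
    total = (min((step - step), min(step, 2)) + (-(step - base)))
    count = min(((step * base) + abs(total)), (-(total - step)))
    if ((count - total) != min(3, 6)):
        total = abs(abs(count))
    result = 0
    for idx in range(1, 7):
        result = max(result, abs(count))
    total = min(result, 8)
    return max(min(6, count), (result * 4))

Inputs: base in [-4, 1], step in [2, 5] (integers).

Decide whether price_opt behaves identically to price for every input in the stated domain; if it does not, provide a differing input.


The rewrite breaks on base=-4, step=2, where the results are 72 and 8.
price: total := 36 | count := 0 | iter pos=0: | count := 32 | iter pos=1: | count := 32 | iter pos=2: | count := 32 | result := 0 | iter pos=2: | result := 2 | iter pos=3: | result := 3 | iter pos=4: | result := 4 | iter pos=5: | result := 5 | iter pos=6: | result := 6 | iter pos=7: | result := 7 | result 72
price_opt: total := -6 | count := -2 | ((count - total) != min(3, 6)): true | total := 2 | result := 0 | iter idx=1: | result := 2 | iter idx=2: | result := 2 | iter idx=3: | result := 2 | iter idx=4: | result := 2 | iter idx=5: | result := 2 | iter idx=6: | result := 2 | total := 2 | result 8
verdict: not equivalent; witness: base=-4, step=2


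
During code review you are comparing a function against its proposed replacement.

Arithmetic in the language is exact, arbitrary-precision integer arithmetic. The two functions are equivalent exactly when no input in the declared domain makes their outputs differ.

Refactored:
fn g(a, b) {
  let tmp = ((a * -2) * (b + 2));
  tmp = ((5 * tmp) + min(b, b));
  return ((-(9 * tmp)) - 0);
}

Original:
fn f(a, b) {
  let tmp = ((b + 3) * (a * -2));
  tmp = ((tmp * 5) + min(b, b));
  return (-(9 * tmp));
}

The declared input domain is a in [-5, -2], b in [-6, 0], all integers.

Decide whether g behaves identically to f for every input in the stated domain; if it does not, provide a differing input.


Run the pair on a=-5, b=-6.
f: tmp becomes -30; next tmp becomes -156; next final value 1404
g: tmp becomes -40; next tmp becomes -206; next final value 1854
1404 and 1854 differ, so these are not the same function on this domain.
verdict: not equivalent; witness: a=-5, b=-6


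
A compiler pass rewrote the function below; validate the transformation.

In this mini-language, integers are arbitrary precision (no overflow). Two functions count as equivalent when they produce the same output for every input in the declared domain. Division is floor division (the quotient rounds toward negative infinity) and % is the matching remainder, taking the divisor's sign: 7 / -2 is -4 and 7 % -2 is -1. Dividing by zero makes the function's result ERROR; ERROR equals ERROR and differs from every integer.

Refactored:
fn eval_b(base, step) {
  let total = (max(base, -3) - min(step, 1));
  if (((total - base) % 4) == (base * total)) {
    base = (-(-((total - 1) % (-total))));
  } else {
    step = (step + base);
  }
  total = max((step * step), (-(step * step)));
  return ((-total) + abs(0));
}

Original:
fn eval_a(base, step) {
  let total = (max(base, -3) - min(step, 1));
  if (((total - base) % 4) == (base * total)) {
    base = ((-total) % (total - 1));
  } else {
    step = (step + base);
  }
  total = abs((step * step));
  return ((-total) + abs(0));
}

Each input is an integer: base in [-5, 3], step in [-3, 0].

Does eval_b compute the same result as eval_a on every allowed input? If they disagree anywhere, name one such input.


Consider the input base=-4, step=-3.
eval_a: total=0, then (((total - base) % 4) == (base * total)) is true, then base=0, then total=9, then returns -9
eval_b: total=0, then (((total - base) % 4) == (base * total)) is true, then a zero divisor aborts: ERROR
-9 vs ERROR — the two versions disagree here.
verdict: not equivalent; witness: base=-4, step=-3


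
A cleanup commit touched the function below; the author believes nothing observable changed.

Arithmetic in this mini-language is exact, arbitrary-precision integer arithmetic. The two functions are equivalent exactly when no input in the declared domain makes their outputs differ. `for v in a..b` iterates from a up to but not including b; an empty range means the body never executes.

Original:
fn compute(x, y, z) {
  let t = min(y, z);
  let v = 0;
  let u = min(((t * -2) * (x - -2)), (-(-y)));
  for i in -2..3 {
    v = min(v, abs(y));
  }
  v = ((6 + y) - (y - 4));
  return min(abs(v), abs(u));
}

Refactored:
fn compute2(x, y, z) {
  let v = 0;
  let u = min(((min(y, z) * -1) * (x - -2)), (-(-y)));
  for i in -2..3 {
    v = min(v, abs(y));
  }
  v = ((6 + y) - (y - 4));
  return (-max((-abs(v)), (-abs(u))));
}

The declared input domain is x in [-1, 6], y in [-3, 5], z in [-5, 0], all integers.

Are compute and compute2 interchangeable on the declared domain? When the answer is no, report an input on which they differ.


Consider the input x=-1, y=2, z=-1.
compute: t=-1, then v=0, then u=2, then (i=-2), then v=0, then (i=-1), then v=0, then (i=0), then v=0, then (i=1), then v=0, then (i=2), then v=0, then v=10, then returns 2
compute2: v=0, then u=1, then (i=-2), then v=0, then (i=-1), then v=0, then (i=0), then v=0, then (i=1), then v=0, then (i=2), then v=0, then v=10, then returns 1
2 vs 1 — the two versions disagree here.
verdict: not equivalent; witness: x=-1, y=2, z=-1


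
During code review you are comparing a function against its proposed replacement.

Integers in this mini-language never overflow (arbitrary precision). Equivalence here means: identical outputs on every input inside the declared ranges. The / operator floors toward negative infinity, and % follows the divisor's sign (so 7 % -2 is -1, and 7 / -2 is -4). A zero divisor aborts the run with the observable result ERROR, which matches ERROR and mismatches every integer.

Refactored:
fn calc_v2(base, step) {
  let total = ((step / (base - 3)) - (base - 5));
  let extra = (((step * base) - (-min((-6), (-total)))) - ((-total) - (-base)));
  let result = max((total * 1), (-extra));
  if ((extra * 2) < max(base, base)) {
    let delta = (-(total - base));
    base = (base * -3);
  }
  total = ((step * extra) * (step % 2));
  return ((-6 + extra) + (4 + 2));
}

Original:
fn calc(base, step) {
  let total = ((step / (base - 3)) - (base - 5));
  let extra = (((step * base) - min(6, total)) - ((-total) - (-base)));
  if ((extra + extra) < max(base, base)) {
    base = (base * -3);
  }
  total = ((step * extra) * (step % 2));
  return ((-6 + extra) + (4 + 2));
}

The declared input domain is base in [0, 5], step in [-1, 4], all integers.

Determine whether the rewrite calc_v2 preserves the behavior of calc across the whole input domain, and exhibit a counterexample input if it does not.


Take base=0, step=-1.
calc: total becomes 5; next extra becomes 0; next ((extra + extra) < max(base, base)) evaluates to false; next total becomes 0; next final value 0
calc_v2: total becomes 5; next extra becomes -1; next result becomes 5; next ((extra * 2) < max(base, base)) evaluates to true; next delta becomes -5; next base becomes 0; next total becomes 1; next final value -1
0 != -1, so the rewrite changes behavior.
verdict: not equivalent; witness: base=0, step=-1


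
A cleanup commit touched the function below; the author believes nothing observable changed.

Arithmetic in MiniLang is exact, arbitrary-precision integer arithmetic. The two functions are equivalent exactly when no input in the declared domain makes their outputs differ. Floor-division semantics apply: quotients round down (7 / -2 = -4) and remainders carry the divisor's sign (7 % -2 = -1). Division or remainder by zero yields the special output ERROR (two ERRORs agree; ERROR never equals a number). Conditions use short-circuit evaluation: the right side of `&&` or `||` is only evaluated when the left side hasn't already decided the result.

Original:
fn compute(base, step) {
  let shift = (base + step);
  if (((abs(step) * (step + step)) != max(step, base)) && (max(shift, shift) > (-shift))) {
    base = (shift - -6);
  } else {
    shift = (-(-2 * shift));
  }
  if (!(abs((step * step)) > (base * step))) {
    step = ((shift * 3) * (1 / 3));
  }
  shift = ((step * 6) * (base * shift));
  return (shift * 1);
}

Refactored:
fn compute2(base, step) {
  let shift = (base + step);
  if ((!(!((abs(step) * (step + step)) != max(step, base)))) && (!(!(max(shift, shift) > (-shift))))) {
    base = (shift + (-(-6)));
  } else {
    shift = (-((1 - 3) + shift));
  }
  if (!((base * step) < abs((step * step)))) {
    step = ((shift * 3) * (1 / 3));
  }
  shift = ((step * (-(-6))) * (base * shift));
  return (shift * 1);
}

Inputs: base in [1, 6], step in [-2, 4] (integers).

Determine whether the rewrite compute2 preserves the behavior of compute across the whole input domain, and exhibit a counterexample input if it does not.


Consider the input base=1, step=-2.
compute: shift becomes -1; next (((abs(step) * (step + step)) != max(step, base)) && (max(shift, shift) > (-shift))) evaluates to false; next shift becomes -2; next (!(abs((step * step)) > (base * step))) evaluates to false; next shift becomes 24; next final value 24
compute2: shift becomes -1; next ((!(!((abs(step) * (step + step)) != max(step, base)))) && (!(!(max(shift, shift) > (-shift))))) evaluates to false; next shift becomes 3; next (!((base * step) < abs((step * step)))) evaluates to false; next shift becomes -36; next final value -36
24 and -36 differ, so these are not the same function on this domain.
verdict: not equivalent; witness: base=1, step=-2


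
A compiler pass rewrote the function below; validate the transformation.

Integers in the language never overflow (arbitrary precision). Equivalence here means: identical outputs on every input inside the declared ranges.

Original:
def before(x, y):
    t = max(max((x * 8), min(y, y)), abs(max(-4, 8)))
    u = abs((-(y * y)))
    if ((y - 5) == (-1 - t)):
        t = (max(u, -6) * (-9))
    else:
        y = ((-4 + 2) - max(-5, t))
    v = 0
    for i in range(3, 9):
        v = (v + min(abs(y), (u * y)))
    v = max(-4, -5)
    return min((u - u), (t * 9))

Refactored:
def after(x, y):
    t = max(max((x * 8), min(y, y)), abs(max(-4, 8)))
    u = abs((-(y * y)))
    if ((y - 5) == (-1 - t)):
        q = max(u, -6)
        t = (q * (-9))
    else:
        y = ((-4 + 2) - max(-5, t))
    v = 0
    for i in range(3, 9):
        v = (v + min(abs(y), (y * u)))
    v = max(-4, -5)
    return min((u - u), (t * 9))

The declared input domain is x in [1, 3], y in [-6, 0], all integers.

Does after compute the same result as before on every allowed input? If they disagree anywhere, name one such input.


Changes here: local variable names differ; also statement counts differ; the full 21-point sweep finds no disagreement.
verdict: equivalent


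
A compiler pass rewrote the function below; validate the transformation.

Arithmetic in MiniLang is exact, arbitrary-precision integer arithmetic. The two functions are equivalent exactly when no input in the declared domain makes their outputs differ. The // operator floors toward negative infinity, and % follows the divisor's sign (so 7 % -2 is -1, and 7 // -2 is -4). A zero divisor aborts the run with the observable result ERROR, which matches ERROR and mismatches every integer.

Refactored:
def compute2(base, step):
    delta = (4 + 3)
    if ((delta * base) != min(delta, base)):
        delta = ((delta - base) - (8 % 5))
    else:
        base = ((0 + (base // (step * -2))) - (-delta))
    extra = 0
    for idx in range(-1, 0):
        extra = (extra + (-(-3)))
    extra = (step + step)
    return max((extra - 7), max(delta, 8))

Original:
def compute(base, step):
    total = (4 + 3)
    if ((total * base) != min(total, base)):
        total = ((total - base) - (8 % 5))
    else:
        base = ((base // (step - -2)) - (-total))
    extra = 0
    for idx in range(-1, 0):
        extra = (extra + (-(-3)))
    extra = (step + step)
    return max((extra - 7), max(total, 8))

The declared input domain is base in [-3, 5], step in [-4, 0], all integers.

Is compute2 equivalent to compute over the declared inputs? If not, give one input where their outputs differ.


These are not equivalent — on base=0, step=-2 the outputs split (ERROR vs 8).
compute: total becomes 7; next ((total * base) != min(total, base)) evaluates to false; next hits division by zero so the output is ERROR
compute2: delta becomes 7; next ((delta * base) != min(delta, base)) evaluates to false; next base becomes 7; next extra becomes 0; next at idx=-1:; next extra becomes 3; next extra becomes -4; next final value 8
verdict: not equivalent; witness: base=0, step=-2


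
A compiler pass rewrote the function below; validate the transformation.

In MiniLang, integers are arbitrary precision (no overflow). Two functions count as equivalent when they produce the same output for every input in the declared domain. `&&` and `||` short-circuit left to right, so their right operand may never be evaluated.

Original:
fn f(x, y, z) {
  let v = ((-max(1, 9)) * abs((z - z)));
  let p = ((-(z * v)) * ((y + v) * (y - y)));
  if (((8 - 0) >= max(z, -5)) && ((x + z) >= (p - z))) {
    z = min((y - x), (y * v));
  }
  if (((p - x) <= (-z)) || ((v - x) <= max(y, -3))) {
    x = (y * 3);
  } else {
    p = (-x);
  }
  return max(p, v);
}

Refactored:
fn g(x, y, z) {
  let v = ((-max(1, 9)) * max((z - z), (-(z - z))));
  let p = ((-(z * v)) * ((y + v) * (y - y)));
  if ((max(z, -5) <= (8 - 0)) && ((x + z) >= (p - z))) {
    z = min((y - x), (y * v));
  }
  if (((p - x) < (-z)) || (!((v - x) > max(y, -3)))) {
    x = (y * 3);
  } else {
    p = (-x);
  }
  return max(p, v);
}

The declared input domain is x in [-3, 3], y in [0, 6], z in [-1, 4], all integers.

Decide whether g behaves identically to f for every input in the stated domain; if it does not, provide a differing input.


The rewrite breaks on x=-1, y=0, z=-1, where the results are 0 and 1.
f: v = 0; p = 0; (((8 - 0) >= max(z, -5)) && ((x + z) >= (p - z))) -> false; (((p - x) <= (-z)) || ((v - x) <= max(y, -3))) -> true; x = 0; return 0
g: v = 0; p = 0; ((max(z, -5) <= (8 - 0)) && ((x + z) >= (p - z))) -> false; (((p - x) < (-z)) || (!((v - x) > max(y, -3)))) -> false; p = 1; return 1
verdict: not equivalent; witness: x=-1, y=0, z=-1


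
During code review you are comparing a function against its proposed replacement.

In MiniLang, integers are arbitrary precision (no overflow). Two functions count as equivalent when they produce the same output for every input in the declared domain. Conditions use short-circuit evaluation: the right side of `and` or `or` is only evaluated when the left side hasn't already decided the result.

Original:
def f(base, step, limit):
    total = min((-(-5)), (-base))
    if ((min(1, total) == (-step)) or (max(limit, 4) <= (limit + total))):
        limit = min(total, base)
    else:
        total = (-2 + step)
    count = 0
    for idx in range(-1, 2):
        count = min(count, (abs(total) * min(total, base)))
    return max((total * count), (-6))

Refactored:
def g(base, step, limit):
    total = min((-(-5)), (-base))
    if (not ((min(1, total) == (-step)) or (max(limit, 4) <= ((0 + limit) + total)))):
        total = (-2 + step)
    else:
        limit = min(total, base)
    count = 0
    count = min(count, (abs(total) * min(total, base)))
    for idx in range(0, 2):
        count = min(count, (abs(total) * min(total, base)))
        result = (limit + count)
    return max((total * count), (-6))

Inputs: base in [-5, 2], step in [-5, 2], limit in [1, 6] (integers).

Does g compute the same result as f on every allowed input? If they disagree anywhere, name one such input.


Although arithmetic usage differs; min/max/abs usage differs; constant usage differs; loop structure differs; boolean connective usage differs; statement counts differ; local variable names differ, 384/384 inputs agree.
verdict: equivalent
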